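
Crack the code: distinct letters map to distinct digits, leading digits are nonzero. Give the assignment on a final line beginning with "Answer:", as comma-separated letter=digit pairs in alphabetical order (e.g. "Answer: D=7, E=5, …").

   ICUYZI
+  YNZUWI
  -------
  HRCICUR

Step 1. [col 1: I + I ≡ R (mod 10)] column 1 (I + I ≡ R (mod 10), carry-in 0) doesn't pin R yet; pick R=2 and continue ⇒ R=2.
Step 2. [col 1: I + I ≡ R (mod 10)] no forcing yet in column 1 (carry-in 0); I=6 is free and consistent — try it, so I=6.
Step 3. [H] H is the leading digit of a 7-digit sum of two 6-digit numbers; the final carry is exactly 1, so H=1.
Step 4. [col 2: Z + W ≡ U (mod 10)] several values work for U in column 2 (Z + W ≡ U (mod 10), carry-in 1); try U=8. So U=8.
Step 5. [col 2: Z + W ≡ U (mod 10)] Z=7 is one option consistent with column 2 (Z + W ≡ U (mod 10), carry-in 1) — take it. So Z=7.
Step 6. [col 2: Z + W ≡ U (mod 10)] from column 2 (Z=7, U=8, carry-in 1, digits 1,2,6,7,8 already taken and all letters distinct): W must equal 0 ⇒ W=0.
Step 7. [col 3: Y + U ≡ C (mod 10)] column 3: given U=8, carry-in 0, and digits 0,1,2,6,7,8 already taken and all letters distinct, Y+U≡C (mod 10) forces Y=5 ⇒ Y=5.
Step 8. [col 3: Y + U ≡ C (mod 10)] column 3 reads Y+U+carry(0)=C with Y=5, U=8; with digits 0,1,2,5,6,7,8 already taken and all letters distinct, the only value for C is 3, so C=3.
Step 9. [col 5: C + N ≡ C (mod 10)] in column 5 we have C+N≡C with carry-in 1; given C=3 and digits 0,1,2,3,5,6,7,8 already taken and all letters distinct, that pins N to 9. So N=9.

Answer: C=3, H=1, I=6, N=9, R=2, U=8, W=0, Y=5, Z=7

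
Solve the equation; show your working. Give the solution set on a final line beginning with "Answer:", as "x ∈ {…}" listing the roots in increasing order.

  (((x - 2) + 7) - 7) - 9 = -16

Step 1. [(((x - 2) + 7) - 7) - 9 = -16] -9 is outermost — add 9 both sides. So sub: ((x - 2) + 7) - 7 = -7.
Step 2. [((x - 2) + 7) - 7 = -7] peel the -7: add 7 from each side ⇒ sub: (x - 2) + 7 = 0.
Step 3. [(x - 2) + 7 = 0] peel the +7: subtract 7 from each side, so sub: x - 2 = -7.
Step 4. [x - 2 = -7] -2 is outermost — add 2 both sides ⇒ sub: x = -5.

Answer: x ∈ {-5}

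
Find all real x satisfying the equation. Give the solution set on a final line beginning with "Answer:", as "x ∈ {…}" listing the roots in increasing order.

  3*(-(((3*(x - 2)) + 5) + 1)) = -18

Step 1. [3*(-(((3*(x - 2)) + 5) + 1)) = -18] 3 out front; divide by 3, so div: -(((3*(x - 2)) + 5) + 1) = -6.
Step 2. [-(((3*(x - 2)) + 5) + 1) = -6] LHS negated; negate both sides. So neg: ((3*(x - 2)) + 5) + 1 = 6.
Step 3. [((3*(x - 2)) + 5) + 1 = 6] peel the +1: subtract 1 from each side, so sub: (3*(x - 2)) + 5 = 5.
Step 4. [(3*(x - 2)) + 5 = 5] subtract 5: x sits inside (… + 5) ⇒ sub: 3*(x - 2) = 0.
Step 5. [3*(x - 2) = 0] 3·(inner) — divide through by 3 ⇒ div: x - 2 = 0.
Step 6. [x - 2 = 0] 2 comes off first (add 2). So sub: x = 2.

Answer: x ∈ {2}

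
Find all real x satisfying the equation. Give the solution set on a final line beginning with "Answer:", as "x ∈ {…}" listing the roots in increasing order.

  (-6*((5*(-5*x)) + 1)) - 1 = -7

Step 1. [(-6*((5*(-5*x)) + 1)) - 1 = -7] 1 comes off first (add 1), so sub: -6*((5*(-5*x)) + 1) = -6.
Step 2. [-6*((5*(-5*x)) + 1) = -6] LHS = -6·(…); ÷-6 both sides ⇒ div: (5*(-5*x)) + 1 = 1.
Step 3. [(5*(-5*x)) + 1 = 1] peel the +1: subtract 1 from each side ⇒ sub: 5*(-5*x) = 0.
Step 4. [5*(-5*x) = 0] 5·(inner) — divide through by 5. So div: -5*x = 0.
Step 5. [-5*x = 0] leading coefficient -5: divide by -5. So div: x = 0.

Answer: x ∈ {0}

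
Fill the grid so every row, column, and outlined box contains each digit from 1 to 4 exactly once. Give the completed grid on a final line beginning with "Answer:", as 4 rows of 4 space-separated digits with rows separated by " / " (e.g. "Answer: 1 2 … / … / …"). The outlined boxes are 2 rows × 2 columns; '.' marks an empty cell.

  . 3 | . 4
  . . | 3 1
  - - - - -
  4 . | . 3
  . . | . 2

Step 1. [r4c2∈{1}] r4c2's peers cover all but 1 ⇒ r4c2=1.
Step 2. [r2c1∈{2}] nothing but 2 survives at r2c1 ⇒ r2c1=2.
Step 3. [r4c1∈{3}] nothing but 3 survives at r4c1, so r4c1=3.
Step 4. [r1c3∈{2}] r1c3 is down to just 2, so r1c3=2.
Step 5. [r4c3∈{4}] r4c3 has the single candidate 4, so r4c3=4.
Step 6. [r2c2∈{4}] r2c2's peers cover all but 4. So r2c2=4.
Step 7. [r3c2∈{2}] r3c2 is down to just 2. So r3c2=2.
Step 8. [r3c3∈{1}] nothing but 1 survives at r3c3, so r3c3=1.
Step 9. [r1c1∈{1}] nothing but 1 survives at r1c1 ⇒ r1c1=1.

Answer: 1 3 2 4 / 2 4 3 1 / 4 2 1 3 / 3 1 4 2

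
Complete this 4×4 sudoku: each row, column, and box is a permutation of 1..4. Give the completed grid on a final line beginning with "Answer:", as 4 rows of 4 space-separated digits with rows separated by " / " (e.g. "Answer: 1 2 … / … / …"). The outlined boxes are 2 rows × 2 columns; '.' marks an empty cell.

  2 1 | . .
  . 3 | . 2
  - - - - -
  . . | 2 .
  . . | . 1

Step 1. [r3c2∈{4}] r3c2 is down to just 4 ⇒ r3c2=4.
Step 2. [r1c4∈{3,4}] r1c4 is the only open cell in col 4 admitting 4 ⇒ r1c4=4.
Step 3. [r3c4∈{3}] only 3 remains possible at r3c4. So r3c4=3.
Step 4. [r1c3∈{3}] only 3 remains possible at r1c3 ⇒ r1c3=3.
Step 5. [r4c2∈{2}] r4c2's peers cover all but 2 ⇒ r4c2=2.
Step 6. [r4c1∈{3}] r4c1 has the single candidate 3. So r4c1=3.
Step 7. [r3c1∈{1}] r3c1 has the single candidate 1 ⇒ r3c1=1.
Step 8. [r2c1∈{4}] nothing but 4 survives at r2c1 ⇒ r2c1=4.
Step 9. [r4c3∈{4}] only 4 remains possible at r4c3. So r4c3=4.
Step 10. [r2c3∈{1}] r2c3 has the single candidate 1 ⇒ r2c3=1.

Answer: 2 1 3 4 / 4 3 1 2 / 1 4 2 3 / 3 2 4 1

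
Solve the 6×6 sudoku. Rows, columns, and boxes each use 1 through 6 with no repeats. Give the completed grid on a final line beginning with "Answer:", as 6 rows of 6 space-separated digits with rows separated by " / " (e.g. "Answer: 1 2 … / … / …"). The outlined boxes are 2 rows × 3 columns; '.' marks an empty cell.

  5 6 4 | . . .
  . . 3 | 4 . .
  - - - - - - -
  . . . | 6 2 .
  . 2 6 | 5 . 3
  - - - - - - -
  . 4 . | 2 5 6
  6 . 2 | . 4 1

Step 1. [r4c5∈{1}] r4c5 is down to just 1. So r4c5=1.
Step 2. [r5c1∈{1,3}] across row 5, 3 lands solely at r5c1 ⇒ r5c1=3.
Step 3. [r3c3∈{1,5}] across col 3, 5 lands solely at r3c3, so r3c3=5.
Step 4. [r2c1∈{1,2}] r2c1 is the only open cell in col 1 admitting 2. So r2c1=2.
Step 5. [r3c1∈{1,4}] col 1 places 1 nowhere but r3c1, so r3c1=1.
Step 6. [r1c5∈{3}] r1c5 has the single candidate 3 ⇒ r1c5=3.
Step 7. [r3c6∈{4}] r3c6 is down to just 4. So r3c6=4.
Step 8. [r4c1∈{4}] nothing but 4 survives at r4c1. So r4c1=4.
Step 9. [r6c2∈{5}] r6c2 has the single candidate 5, so r6c2=5.
Step 10. [r5c3∈{1}] only 1 remains possible at r5c3. So r5c3=1.
Step 11. [r6c4∈{3}] r6c4 is down to just 3. So r6c4=3.
Step 12. [r1c6∈{2}] r1c6 has the single candidate 2. So r1c6=2.
Step 13. [r2c6∈{5}] only 5 remains possible at r2c6. So r2c6=5.
Step 14. [r2c5∈{6}] r2c5 is down to just 6 ⇒ r2c5=6.
Step 15. [r2c2∈{1}] r2c2's peers cover all but 1, so r2c2=1.
Step 16. [r1c4∈{1}] r1c4's peers cover all but 1 ⇒ r1c4=1.
Step 17. [r3c2∈{3}] only 3 remains possible at r3c2, so r3c2=3.

Answer: 5 6 4 1 3 2 / 2 1 3 4 6 5 / 1 3 5 6 2 4 / 4 2 6 5 1 3 / 3 4 1 2 5 6 / 6 5 2 3 4 1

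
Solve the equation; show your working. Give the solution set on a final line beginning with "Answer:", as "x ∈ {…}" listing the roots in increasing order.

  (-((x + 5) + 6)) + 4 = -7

Step 1. [(-((x + 5) + 6)) + 4 = -7] the outer +4 inverts by subtracting 4, so sub: -((x + 5) + 6) = -11.
Step 2. [-((x + 5) + 6) = -11] flip signs both sides. So neg: (x + 5) + 6 = 11.
Step 3. [(x + 5) + 6 = 11] +6 is outermost — subtract 6 both sides. So sub: x + 5 = 5.
Step 4. [x + 5 = 5] 5 comes off first (subtract 5). So sub: x = 0.

Answer: x ∈ {0}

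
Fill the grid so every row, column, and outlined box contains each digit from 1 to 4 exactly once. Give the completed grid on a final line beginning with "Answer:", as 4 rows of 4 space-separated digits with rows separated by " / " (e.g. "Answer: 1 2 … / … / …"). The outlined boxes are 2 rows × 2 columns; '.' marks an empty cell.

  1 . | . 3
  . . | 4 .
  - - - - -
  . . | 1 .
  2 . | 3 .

Step 1. [r3c1∈{3,4}] in col 1, 4 fits only at r3c1. So r3c1=4.
Step 2. [r1c3∈{2}] r1c3 has the single candidate 2 ⇒ r1c3=2.
Step 3. [r3c2∈{3}] only 3 remains possible at r3c2. So r3c2=3.
Step 4. [r2c1∈{3}] only 3 remains possible at r2c1, so r2c1=3.
Step 5. [r4c4∈{4}] nothing but 4 survives at r4c4 ⇒ r4c4=4.
Step 6. [r3c4∈{2}] r3c4's peers cover all but 2 ⇒ r3c4=2.
Step 7. [r2c2∈{2}] r2c2 has the single candidate 2, so r2c2=2.
Step 8. [r2c4∈{1}] r2c4's peers cover all but 1. So r2c4=1.
Step 9. [r1c2∈{4}] r1c2 is down to just 4, so r1c2=4.
Step 10. [r4c2∈{1}] r4c2 is down to just 1. So r4c2=1.

Answer: 1 4 2 3 / 3 2 4 1 / 4 3 1 2 / 2 1 3 4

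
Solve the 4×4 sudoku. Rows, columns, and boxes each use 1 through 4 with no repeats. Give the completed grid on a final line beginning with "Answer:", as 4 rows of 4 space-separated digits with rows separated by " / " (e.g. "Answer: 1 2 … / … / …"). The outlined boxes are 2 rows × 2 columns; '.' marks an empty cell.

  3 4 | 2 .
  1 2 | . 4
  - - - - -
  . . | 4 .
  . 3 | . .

Step 1. [r4c3∈{1}] r4c3 is down to just 1, so r4c3=1.
Step 2. [r4c4∈{2}] r4c4 has the single candidate 2 ⇒ r4c4=2.
Step 3. [r3c2∈{1}] nothing but 1 survives at r3c2 ⇒ r3c2=1.
Step 4. [r1c4∈{1}] r1c4 has the single candidate 1. So r1c4=1.
Step 5. [r3c1∈{2}] r3c1's peers cover all but 2, so r3c1=2.
Step 6. [r3c4∈{3}] nothing but 3 survives at r3c4, so r3c4=3.
Step 7. [r4c1∈{4}] r4c1 is down to just 4 ⇒ r4c1=4.
Step 8. [r2c3∈{3}] nothing but 3 survives at r2c3 ⇒ r2c3=3.

Answer: 3 4 2 1 / 1 2 3 4 / 2 1 4 3 / 4 3 1 2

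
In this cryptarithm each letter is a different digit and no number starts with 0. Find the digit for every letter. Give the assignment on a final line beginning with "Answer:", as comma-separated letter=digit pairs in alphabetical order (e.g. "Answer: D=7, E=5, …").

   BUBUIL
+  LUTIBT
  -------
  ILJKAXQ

Step 1. [col 1: L + T ≡ Q (mod 10)] several values work for Q in column 1 (L + T ≡ Q (mod 10), carry-in 0); try Q=7. So Q=7.
Step 2. [I] adding two 6-digit numbers gives at most 6+1 digits, and here it does — I is that final carry and must be 1, so I=1.
Step 3. [col 1: L + T ≡ Q (mod 10)] column 1 (L + T ≡ Q (mod 10), carry-in 0) doesn't pin L yet; pick L=2 and continue ⇒ L=2.
Step 4. [col 1: L + T ≡ Q (mod 10)] column 1 reads L+T+carry(0)=Q with L=2, Q=7; with digits 1,2,7 already taken and all letters distinct, the only value for T is 5 ⇒ T=5.
Step 5. [col 2: I + B ≡ X (mod 10)] column 2 (I + B ≡ X (mod 10), carry-in 0) doesn't pin B yet; pick B=9 and continue ⇒ B=9.
Step 6. [col 2: I + B ≡ X (mod 10)] in column 2 we have I+B≡X with carry-in 0; given I=1, B=9 and digits 1,2,5,7,9 already taken and all letters distinct, that pins X to 0, so X=0.
Step 7. [col 3: U + I ≡ A (mod 10)] A=8 is one option consistent with column 3 (U + I ≡ A (mod 10), carry-in 1) — take it. So A=8.
Step 8. [col 3: U + I ≡ A (mod 10)] column 3 reads U+I+carry(1)=A with I=1, A=8; with digits 0,1,2,5,7,8,9 already taken and all letters distinct, the only value for U is 6 ⇒ U=6.
Step 9. [col 4: B + T ≡ K (mod 10)] column 4 reads B+T+carry(0)=K with B=9, T=5; with digits 0,1,2,5,6,7,8,9 already taken and all letters distinct, the only value for K is 4 ⇒ K=4.
Step 10. [col 5: U + U ≡ J (mod 10)] in column 5 we have U+U≡J with carry-in 1; given U=6 and digits 0,1,2,4,5,6,7,8,9 already taken and all letters distinct, that pins J to 3 ⇒ J=3.

Answer: A=8, B=9, I=1, J=3, K=4, L=2, Q=7, T=5, U=6, X=0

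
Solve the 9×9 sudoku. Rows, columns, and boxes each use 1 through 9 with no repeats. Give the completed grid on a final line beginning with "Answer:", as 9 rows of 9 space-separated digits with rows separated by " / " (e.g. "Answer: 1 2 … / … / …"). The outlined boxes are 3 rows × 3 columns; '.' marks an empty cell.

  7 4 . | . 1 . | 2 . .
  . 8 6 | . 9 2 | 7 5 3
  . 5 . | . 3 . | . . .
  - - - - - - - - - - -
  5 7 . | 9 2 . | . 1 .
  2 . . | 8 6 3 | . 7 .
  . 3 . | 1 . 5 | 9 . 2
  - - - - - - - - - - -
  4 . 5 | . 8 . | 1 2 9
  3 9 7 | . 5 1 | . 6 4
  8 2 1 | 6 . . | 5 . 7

Step 1. [r4c6∈{4}] r4c6 has the single candidate 4, so r4c6=4.
Step 2. [r3c1∈{1,9}] r3c1 is the only open cell in col 1 admitting 9, so r3c1=9.
Step 3. [r5c7∈{4}] only 4 remains possible at r5c7, so r5c7=4.
Step 4. [r6c8∈{8}] r6c8 is down to just 8, so r6c8=8.
Step 5. [r4c9∈{6}] r4c9 is down to just 6, so r4c9=6.
Step 6. [r1c9∈{8}] r1c9's peers cover all but 8 ⇒ r1c9=8.
Step 7. [r7c6∈{7}] r7c6 is down to just 7 ⇒ r7c6=7.
Step 8. [r3c7∈{6}] r3c7 is down to just 6 ⇒ r3c7=6.
Step 9. [r3c4∈{4,7}] 7 has one home in row 3: r3c4. So r3c4=7.
Step 10. [r3c9∈{1}] r3c9 has the single candidate 1, so r3c9=1.
Step 11. [r9c6∈{9}] r9c6's peers cover all but 9. So r9c6=9.
Step 12. [r1c4∈{5}] r1c4 is down to just 5, so r1c4=5.
Step 13. [r9c8∈{3}] nothing but 3 survives at r9c8, so r9c8=3.
Step 14. [r1c6∈{6}] r1c6's peers cover all but 6. So r1c6=6.
Step 15. [r6c5∈{7}] only 7 remains possible at r6c5 ⇒ r6c5=7.
Step 16. [r9c5∈{4}] r9c5 is down to just 4. So r9c5=4.
Step 17. [r3c3∈{2}] r3c3 has the single candidate 2. So r3c3=2.
Step 18. [r8c7∈{8}] r8c7 has the single candidate 8 ⇒ r8c7=8.
Step 19. [r5c2∈{1}] r5c2's peers cover all but 1, so r5c2=1.
Step 20. [r3c8∈{4}] r3c8 is down to just 4, so r3c8=4.
Step 21. [r7c4∈{3}] nothing but 3 survives at r7c4. So r7c4=3.
Step 22. [r4c7∈{3}] nothing but 3 survives at r4c7, so r4c7=3.
Step 23. [r5c3∈{9}] only 9 remains possible at r5c3. So r5c3=9.
Step 24. [r1c3∈{3}] r1c3's peers cover all but 3, so r1c3=3.
Step 25. [r7c2∈{6}] nothing but 6 survives at r7c2 ⇒ r7c2=6.
Step 26. [r5c9∈{5}] r5c9 has the single candidate 5 ⇒ r5c9=5.
Step 27. [r3c6∈{8}] r3c6 is down to just 8. So r3c6=8.
Step 28. [r6c3∈{4}] r6c3's peers cover all but 4 ⇒ r6c3=4.
Step 29. [r8c4∈{2}] nothing but 2 survives at r8c4 ⇒ r8c4=2.
Step 30. [r6c1∈{6}] r6c1 has the single candidate 6, so r6c1=6.
Step 31. [r2c4∈{4}] only 4 remains possible at r2c4 ⇒ r2c4=4.
Step 32. [r1c8∈{9}] r1c8 is down to just 9 ⇒ r1c8=9.
Step 33. [r4c3∈{8}] r4c3 has the single candidate 8 ⇒ r4c3=8.
Step 34. [r2c1∈{1}] only 1 remains possible at r2c1, so r2c1=1.

Answer: 7 4 3 5 1 6 2 9 8 / 1 8 6 4 9 2 7 5 3 / 9 5 2 7 3 8 6 4 1 / 5 7 8 9 2 4 3 1 6 / 2 1 9 8 6 3 4 7 5 / 6 3 4 1 7 5 9 8 2 / 4 6 5 3 8 7 1 2 9 / 3 9 7 2 5 1 8 6 4 / 8 2 1 6 4 9 5 3 7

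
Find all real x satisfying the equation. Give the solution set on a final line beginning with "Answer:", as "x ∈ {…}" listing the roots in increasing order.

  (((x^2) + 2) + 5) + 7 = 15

Step 1. [(((x^2) + 2) + 5) + 7 = 15] 7 comes off first (subtract 7) ⇒ sub: ((x^2) + 2) + 5 = 8.
Step 2. [((x^2) + 2) + 5 = 8] peel the +5: subtract 5 from each side. So sub: (x^2) + 2 = 3.
Step 3. [(x^2) + 2 = 3] peel the +2: subtract 2 from each side, so sub: x^2 = 1.
Step 4. [x^2 = 1] √ both sides: 1 ≥ 0 gives two branches ⇒ sqrt: x = 1 or -1.

Answer: x ∈ {-1, 1}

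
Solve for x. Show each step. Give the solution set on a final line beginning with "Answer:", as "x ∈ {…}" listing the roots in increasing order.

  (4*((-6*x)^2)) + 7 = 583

Step 1. [(4*((-6*x)^2)) + 7 = 583] 7 comes off first (subtract 7), so sub: 4*((-6*x)^2) = 576.
Step 2. [4*((-6*x)^2) = 576] LHS = 4·(…); ÷4 both sides. So div: (-6*x)^2 = 144.
Step 3. [(-6*x)^2 = 144] 144 ≥ 0, LHS is (·)² — take ±√, so sqrt: -6*x = 12 or -12.
Step 4. [-6*x = 12 or -12] -6·(inner) — divide through by -6. So div: x = -2 or 2.

Answer: x ∈ {-2, 2}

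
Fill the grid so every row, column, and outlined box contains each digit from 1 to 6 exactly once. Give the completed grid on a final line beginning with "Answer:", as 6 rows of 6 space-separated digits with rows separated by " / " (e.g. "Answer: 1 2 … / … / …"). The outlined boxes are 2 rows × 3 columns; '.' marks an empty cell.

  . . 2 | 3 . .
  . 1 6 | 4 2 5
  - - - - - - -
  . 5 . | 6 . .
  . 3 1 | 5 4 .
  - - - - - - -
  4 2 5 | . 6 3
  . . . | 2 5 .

Step 1. [r6c1∈{1,3,6}] across col 1, 1 lands solely at r6c1, so r6c1=1.
Step 2. [r4c6∈{2}] r4c6's peers cover all but 2 ⇒ r4c6=2.
Step 3. [r1c5∈{1}] r1c5's peers cover all but 1. So r1c5=1.
Step 4. [r3c6∈{1}] r3c6 has the single candidate 1 ⇒ r3c6=1.
Step 5. [r3c3∈{4}] only 4 remains possible at r3c3 ⇒ r3c3=4.
Step 6. [r5c4∈{1}] r5c4 is down to just 1 ⇒ r5c4=1.
Step 7. [r1c1∈{5}] r1c1 has the single candidate 5. So r1c1=5.
Step 8. [r6c6∈{4}] nothing but 4 survives at r6c6, so r6c6=4.
Step 9. [r6c2∈{6}] nothing but 6 survives at r6c2, so r6c2=6.
Step 10. [r3c1∈{2}] r3c1 has the single candidate 2 ⇒ r3c1=2.
Step 11. [r3c5∈{3}] r3c5 is down to just 3. So r3c5=3.
Step 12. [r1c6∈{6}] r1c6 is down to just 6 ⇒ r1c6=6.
Step 13. [r4c1∈{6}] only 6 remains possible at r4c1 ⇒ r4c1=6.
Step 14. [r1c2∈{4}] r1c2's peers cover all but 4 ⇒ r1c2=4.
Step 15. [r6c3∈{3}] r6c3 is down to just 3. So r6c3=3.
Step 16. [r2c1∈{3}] r2c1 is down to just 3 ⇒ r2c1=3.

Answer: 5 4 2 3 1 6 / 3 1 6 4 2 5 / 2 5 4 6 3 1 / 6 3 1 5 4 2 / 4 2 5 1 6 3 / 1 6 3 2 5 4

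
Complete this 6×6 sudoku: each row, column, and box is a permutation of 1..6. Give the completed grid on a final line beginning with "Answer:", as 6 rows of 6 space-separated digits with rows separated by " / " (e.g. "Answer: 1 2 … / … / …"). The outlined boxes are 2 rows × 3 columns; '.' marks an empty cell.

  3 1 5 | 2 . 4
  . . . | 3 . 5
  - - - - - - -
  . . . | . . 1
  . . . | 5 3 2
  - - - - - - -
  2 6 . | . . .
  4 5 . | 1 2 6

Step 1. [r4c2∈{4}] r4c2 has the single candidate 4, so r4c2=4.
Step 2. [r3c4∈{4,6}] in col 4, 6 fits only at r3c4, so r3c4=6.
Step 3. [r2c1∈{6}] r2c1 has the single candidate 6, so r2c1=6.
Step 4. [r5c3∈{1,3}] row 5 places 1 nowhere but r5c3. So r5c3=1.
Step 5. [r3c2∈{2,3}] col 2 places 3 nowhere but r3c2. So r3c2=3.
Step 6. [r2c2∈{2}] r2c2's peers cover all but 2. So r2c2=2.
Step 7. [r5c5∈{4,5}] r5c5 is the only open cell in row 5 admitting 5. So r5c5=5.
Step 8. [r2c3∈{4}] r2c3 has the single candidate 4. So r2c3=4.
Step 9. [r4c3∈{6}] only 6 remains possible at r4c3 ⇒ r4c3=6.
Step 10. [r4c1∈{1}] only 1 remains possible at r4c1 ⇒ r4c1=1.
Step 11. [r3c3∈{2}] r3c3 has the single candidate 2. So r3c3=2.
Step 12. [r3c5∈{4}] r3c5's peers cover all but 4, so r3c5=4.
Step 13. [r5c4∈{4}] r5c4's peers cover all but 4, so r5c4=4.
Step 14. [r2c5∈{1}] r2c5 is down to just 1, so r2c5=1.
Step 15. [r6c3∈{3}] r6c3 is down to just 3, so r6c3=3.
Step 16. [r1c5∈{6}] only 6 remains possible at r1c5 ⇒ r1c5=6.
Step 17. [r5c6∈{3}] r5c6 is down to just 3. So r5c6=3.
Step 18. [r3c1∈{5}] r3c1's peers cover all but 5, so r3c1=5.

Answer: 3 1 5 2 6 4 / 6 2 4 3 1 5 / 5 3 2 6 4 1 / 1 4 6 5 3 2 / 2 6 1 4 5 3 / 4 5 3 1 2 6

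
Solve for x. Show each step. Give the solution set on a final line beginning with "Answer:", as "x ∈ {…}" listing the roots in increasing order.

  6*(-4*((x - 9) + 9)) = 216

Step 1. [6*(-4*((x - 9) + 9)) = 216] divide by the outer 6 ⇒ div: -4*((x - 9) + 9) = 36.
Step 2. [-4*((x - 9) + 9) = 36] -4·(inner) — divide through by -4 ⇒ div: (x - 9) + 9 = -9.
Step 3. [(x - 9) + 9 = -9] +9 is outermost — subtract 9 both sides, so sub: x - 9 = -18.
Step 4. [x - 9 = -18] 9 comes off first (add 9) ⇒ sub: x = -9.

Answer: x ∈ {-9}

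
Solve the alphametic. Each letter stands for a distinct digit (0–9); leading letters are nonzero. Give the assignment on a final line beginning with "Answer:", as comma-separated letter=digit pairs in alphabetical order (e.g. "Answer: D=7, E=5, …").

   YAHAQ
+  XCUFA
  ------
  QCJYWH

Step 1. [col 1: Q + A ≡ H (mod 10)] no forcing yet in column 1 (carry-in 0); H=5 is free and consistent — try it. So H=5.
Step 2. [col 1: Q + A ≡ H (mod 10)] no forcing yet in column 1 (carry-in 0); Q=1 is free and consistent — try it ⇒ Q=1.
Step 3. [col 1: Q + A ≡ H (mod 10)] column 1 reads Q+A+carry(0)=H with Q=1, H=5; with digits 1,5 already taken and all letters distinct, the only value for A is 4. So A=4.
Step 4. [col 2: A + F ≡ W (mod 10)] column 2 (A + F ≡ W (mod 10), carry-in 0) doesn't pin W yet; pick W=3 and continue ⇒ W=3.
Step 5. [col 2: A + F ≡ W (mod 10)] from column 2 (A=4, W=3, carry-in 0, digits 1,3,4,5 already taken and all letters distinct): F must equal 9 ⇒ F=9.
Step 6. [col 3: H + U ≡ Y (mod 10)] no forcing yet in column 3 (carry-in 1); Y=8 is free and consistent — try it, so Y=8.
Step 7. [col 3: H + U ≡ Y (mod 10)] in column 3 we have H+U≡Y with carry-in 1; given H=5, Y=8 and digits 1,3,4,5,8,9 already taken and all letters distinct, that pins U to 2 ⇒ U=2.
Step 8. [col 4: A + C ≡ J (mod 10)] column 4 reads A+C+carry(0)=J with A=4; with digits 1,2,3,4,5,8,9 already taken and all letters distinct, the only value for C is 6, so C=6.
Step 9. [col 4: A + C ≡ J (mod 10)] column 4 reads A+C+carry(0)=J with A=4, C=6; with digits 1,2,3,4,5,6,8,9 already taken and all letters distinct, the only value for J is 0, so J=0.
Step 10. [col 5: Y + X ≡ C (mod 10)] column 5: given Y=8, C=6, carry-in 1, and digits 0,1,2,3,4,5,6,8,9 already taken and all letters distinct, Y+X≡C (mod 10) forces X=7, so X=7.

Answer: A=4, C=6, F=9, H=5, J=0, Q=1, U=2, W=3, X=7, Y=8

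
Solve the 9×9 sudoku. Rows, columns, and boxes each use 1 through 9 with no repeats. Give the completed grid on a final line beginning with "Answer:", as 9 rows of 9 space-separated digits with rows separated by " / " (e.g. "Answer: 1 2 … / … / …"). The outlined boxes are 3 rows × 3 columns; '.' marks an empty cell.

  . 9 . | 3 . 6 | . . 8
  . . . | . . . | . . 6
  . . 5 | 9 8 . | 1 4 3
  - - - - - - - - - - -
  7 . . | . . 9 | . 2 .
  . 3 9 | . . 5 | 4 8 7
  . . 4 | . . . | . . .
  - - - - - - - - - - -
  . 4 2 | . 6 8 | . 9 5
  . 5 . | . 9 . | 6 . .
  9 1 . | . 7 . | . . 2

Step 1. [r6c8∈{1,3,5,6}] 6 has one home in col 8: r6c8. So r6c8=6.
Step 2. [r7c4∈{1}] r7c4 has the single candidate 1. So r7c4=1.
Step 3. [r8c3∈{3,7,8}] 7 has one home in box 7: r8c3. So r8c3=7.
Step 4. [r9c8∈{3}] r9c8's peers cover all but 3 ⇒ r9c8=3.
Step 5. [r1c3∈{1}] r1c3 has the single candidate 1. So r1c3=1.
Step 6. [r4c7∈{3,5}] across row 4, 5 lands solely at r4c7, so r4c7=5.
Step 7. [r8c6∈{2,3,4}] r8c6 is the only open cell in box 8 admitting 3 ⇒ r8c6=3.
Step 8. [r8c4∈{2,4}] row 8 places 2 nowhere but r8c4, so r8c4=2.
Step 9. [r2c7∈{2,7,9}] in row 2, 9 fits only at r2c7. So r2c7=9.
Step 10. [r4c5∈{1,3,4}] r4c5 is the only open cell in row 4 admitting 3. So r4c5=3.
Step 11. [r4c4∈{4,6,8}] in row 4, 4 fits only at r4c4, so r4c4=4.
Step 12. [r6c1∈{1,2,5,8}] 5 has one home in row 6: r6c1. So r6c1=5.
Step 13. [r1c7∈{2,7}] in col 7, 2 fits only at r1c7, so r1c7=2.
Step 14. [r5c1∈{1,2,6}] r5c1 is the only open cell in col 1 admitting 1. So r5c1=1.
Step 15. [r6c2∈{2,8}] 2 has one home in box 4: r6c2 ⇒ r6c2=2.
Step 16. [r6c5∈{1}] r6c5 has the single candidate 1 ⇒ r6c5=1.
Step 17. [r6c6∈{7}] only 7 remains possible at r6c6. So r6c6=7.
Step 18. [r3c6∈{2}] r3c6 has the single candidate 2, so r3c6=2.
Step 19. [r2c4∈{5,7}] in col 4, 7 fits only at r2c4. So r2c4=7.
Step 20. [r2c2∈{8}] only 8 remains possible at r2c2, so r2c2=8.
Step 21. [r4c3∈{6,8}] across row 4, 8 lands solely at r4c3 ⇒ r4c3=8.
Step 22. [r1c1∈{4}] only 4 remains possible at r1c1. So r1c1=4.
Step 23. [r1c5∈{5}] r1c5 is down to just 5. So r1c5=5.
Step 24. [r2c6∈{1,4}] 1 has one home in row 2: r2c6. So r2c6=1.
Step 25. [r8c8∈{1}] r8c8's peers cover all but 1. So r8c8=1.
Step 26. [r3c2∈{6,7}] in row 3, 7 fits only at r3c2, so r3c2=7.
Step 27. [r7c1∈{3}] only 3 remains possible at r7c1, so r7c1=3.
Step 28. [r2c5∈{4}] r2c5's peers cover all but 4. So r2c5=4.
Step 29. [r3c1∈{6}] r3c1 has the single candidate 6. So r3c1=6.
Step 30. [r1c8∈{7}] r1c8 is down to just 7, so r1c8=7.
Step 31. [r8c1∈{8}] r8c1's peers cover all but 8, so r8c1=8.
Step 32. [r2c8∈{5}] r2c8 has the single candidate 5 ⇒ r2c8=5.
Step 33. [r4c9∈{1}] r4c9's peers cover all but 1, so r4c9=1.
Step 34. [r4c2∈{6}] nothing but 6 survives at r4c2. So r4c2=6.
Step 35. [r5c5∈{2}] r5c5's peers cover all but 2. So r5c5=2.
Step 36. [r6c7∈{3}] only 3 remains possible at r6c7. So r6c7=3.
Step 37. [r7c7∈{7}] nothing but 7 survives at r7c7. So r7c7=7.
Step 38. [r2c3∈{3}] nothing but 3 survives at r2c3, so r2c3=3.
Step 39. [r6c4∈{8}] only 8 remains possible at r6c4. So r6c4=8.
Step 40. [r9c6∈{4}] r9c6 is down to just 4. So r9c6=4.
Step 41. [r9c4∈{5}] r9c4 has the single candidate 5, so r9c4=5.
Step 42. [r9c3∈{6}] r9c3 has the single candidate 6. So r9c3=6.
Step 43. [r5c4∈{6}] only 6 remains possible at r5c4 ⇒ r5c4=6.
Step 44. [r2c1∈{2}] r2c1 has the single candidate 2. So r2c1=2.
Step 45. [r9c7∈{8}] r9c7's peers cover all but 8, so r9c7=8.
Step 46. [r6c9∈{9}] r6c9 is down to just 9, so r6c9=9.
Step 47. [r8c9∈{4}] r8c9 is down to just 4. So r8c9=4.

Answer: 4 9 1 3 5 6 2 7 8 / 2 8 3 7 4 1 9 5 6 / 6 7 5 9 8 2 1 4 3 / 7 6 8 4 3 9 5 2 1 / 1 3 9 6 2 5 4 8 7 / 5 2 4 8 1 7 3 6 9 / 3 4 2 1 6 8 7 9 5 / 8 5 7 2 9 3 6 1 4 / 9 1 6 5 7 4 8 3 2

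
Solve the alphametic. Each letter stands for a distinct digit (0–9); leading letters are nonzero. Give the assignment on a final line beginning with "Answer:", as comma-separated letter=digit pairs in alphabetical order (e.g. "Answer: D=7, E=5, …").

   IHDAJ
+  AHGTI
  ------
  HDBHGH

Step 1. [col 1: J + I ≡ H (mod 10)] several values work for J in column 1 (J + I ≡ H (mod 10), carry-in 0); try J=7 ⇒ J=7.
Step 2. [col 1: J + I ≡ H (mod 10)] column 1 (J + I ≡ H (mod 10), carry-in 0) doesn't pin H yet; pick H=1 and continue. So H=1.
Step 3. [col 1: J + I ≡ H (mod 10)] column 1 reads J+I+carry(0)=H with J=7, H=1; with digits 1,7 already taken and all letters distinct, the only value for I is 4, so I=4.
Step 4. [col 2: A + T ≡ G (mod 10)] column 2 (A + T ≡ G (mod 10), carry-in 1) doesn't pin G yet; pick G=9 and continue, so G=9.
Step 5. [col 2: A + T ≡ G (mod 10)] several values work for T in column 2 (A + T ≡ G (mod 10), carry-in 1); try T=0. So T=0.
Step 6. [col 2: A + T ≡ G (mod 10)] in column 2 we have A+T≡G with carry-in 1; given T=0, G=9 and digits 0,1,4,7,9 already taken and all letters distinct, that pins A to 8, so A=8.
Step 7. [col 3: D + G ≡ H (mod 10)] from column 3 (G=9, H=1, carry-in 0, digits 0,1,4,7,8,9 already taken and all letters distinct): D must equal 2. So D=2.
Step 8. [col 4: H + H ≡ B (mod 10)] column 4: given H=1, carry-in 1, and digits 0,1,2,4,7,8,9 already taken and all letters distinct, H+H≡B (mod 10) forces B=3. So B=3.

Answer: A=8, B=3, D=2, G=9, H=1, I=4, J=7, T=0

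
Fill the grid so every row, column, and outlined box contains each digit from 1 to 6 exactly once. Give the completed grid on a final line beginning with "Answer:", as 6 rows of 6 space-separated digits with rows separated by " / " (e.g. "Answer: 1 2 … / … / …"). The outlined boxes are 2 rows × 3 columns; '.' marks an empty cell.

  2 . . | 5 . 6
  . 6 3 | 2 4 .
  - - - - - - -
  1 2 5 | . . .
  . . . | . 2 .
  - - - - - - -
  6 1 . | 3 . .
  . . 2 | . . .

Step 1. [r5c3∈{4}] r5c3's peers cover all but 4, so r5c3=4.
Step 2. [r4c6∈{1,3,4,5}] r4c6 is the only open cell in row 4 admitting 5 ⇒ r4c6=5.
Step 3. [r6c2∈{3,5}] in col 2, 5 fits only at r6c2, so r6c2=5.
Step 4. [r4c4∈{1,4,6}] r4c4 is the only open cell in row 4 admitting 1, so r4c4=1.
Step 5. [r2c6∈{1}] nothing but 1 survives at r2c6 ⇒ r2c6=1.
Step 6. [r3c6∈{3,4}] r3c6 is the only open cell in col 6 admitting 3, so r3c6=3.
Step 7. [r4c1∈{3,4}] r4c1 is the only open cell in col 1 admitting 4. So r4c1=4.
Step 8. [r3c5∈{6}] nothing but 6 survives at r3c5 ⇒ r3c5=6.
Step 9. [r6c6∈{4}] nothing but 4 survives at r6c6. So r6c6=4.
Step 10. [r6c4∈{6}] r6c4 has the single candidate 6 ⇒ r6c4=6.
Step 11. [r6c1∈{3}] only 3 remains possible at r6c1, so r6c1=3.
Step 12. [r4c2∈{3}] only 3 remains possible at r4c2, so r4c2=3.
Step 13. [r1c2∈{4}] r1c2's peers cover all but 4. So r1c2=4.
Step 14. [r3c4∈{4}] nothing but 4 survives at r3c4 ⇒ r3c4=4.
Step 15. [r5c6∈{2}] r5c6 is down to just 2. So r5c6=2.
Step 16. [r1c3∈{1}] r1c3's peers cover all but 1, so r1c3=1.
Step 17. [r4c3∈{6}] nothing but 6 survives at r4c3, so r4c3=6.
Step 18. [r6c5∈{1}] nothing but 1 survives at r6c5, so r6c5=1.
Step 19. [r1c5∈{3}] only 3 remains possible at r1c5. So r1c5=3.
Step 20. [r2c1∈{5}] r2c1 has the single candidate 5 ⇒ r2c1=5.
Step 21. [r5c5∈{5}] only 5 remains possible at r5c5 ⇒ r5c5=5.

Answer: 2 4 1 5 3 6 / 5 6 3 2 4 1 / 1 2 5 4 6 3 / 4 3 6 1 2 5 / 6 1 4 3 5 2 / 3 5 2 6 1 4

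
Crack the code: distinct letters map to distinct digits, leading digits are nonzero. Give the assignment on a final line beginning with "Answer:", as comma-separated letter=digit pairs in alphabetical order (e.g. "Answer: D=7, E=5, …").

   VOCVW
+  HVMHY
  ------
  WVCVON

Step 1. [col 1: W + Y ≡ N (mod 10)] no forcing yet in column 1 (carry-in 0); Y=3 is free and consistent — try it ⇒ Y=3.
Step 2. [col 1: W + Y ≡ N (mod 10)] no forcing yet in column 1 (carry-in 0); N=4 is free and consistent — try it, so N=4.
Step 3. [col 1: W + Y ≡ N (mod 10)] from column 1 (Y=3, N=4, carry-in 0, digits 3,4 already taken and all letters distinct): W must equal 1. So W=1.
Step 4. [col 2: V + H ≡ O (mod 10)] several values work for O in column 2 (V + H ≡ O (mod 10), carry-in 0); try O=7 ⇒ O=7.
Step 5. [col 2: V + H ≡ O (mod 10)] several values work for H in column 2 (V + H ≡ O (mod 10), carry-in 0); try H=9. So H=9.
Step 6. [col 2: V + H ≡ O (mod 10)] in column 2 we have V+H≡O with carry-in 0; given H=9, O=7 and digits 1,3,4,7,9 already taken and all letters distinct, that pins V to 8, so V=8.
Step 7. [col 3: C + M ≡ V (mod 10)] several values work for M in column 3 (C + M ≡ V (mod 10), carry-in 1); try M=2 ⇒ M=2.
Step 8. [col 3: C + M ≡ V (mod 10)] from column 3 (M=2, V=8, carry-in 1, digits 1,2,3,4,7,8,9 already taken and all letters distinct): C must equal 5 ⇒ C=5.

Answer: C=5, H=9, M=2, N=4, O=7, V=8, W=1, Y=3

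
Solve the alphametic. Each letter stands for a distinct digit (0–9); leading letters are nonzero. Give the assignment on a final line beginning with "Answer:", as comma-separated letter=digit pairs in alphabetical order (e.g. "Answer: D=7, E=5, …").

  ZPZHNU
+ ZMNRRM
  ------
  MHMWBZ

Step 1. [col 1: U + M ≡ Z (mod 10)] several values work for Z in column 1 (U + M ≡ Z (mod 10), carry-in 0); try Z=1, so Z=1.
Step 2. [col 1: U + M ≡ Z (mod 10)] several values work for U in column 1 (U + M ≡ Z (mod 10), carry-in 0); try U=9 ⇒ U=9.
Step 3. [col 1: U + M ≡ Z (mod 10)] column 1 reads U+M+carry(0)=Z with U=9, Z=1; with digits 1,9 already taken and all letters distinct, the only value for M is 2. So M=2.
Step 4. [col 2: N + R ≡ B (mod 10)] B=8 is one option consistent with column 2 (N + R ≡ B (mod 10), carry-in 1) — take it. So B=8.
Step 5. [col 2: N + R ≡ B (mod 10)] N=0 is one option consistent with column 2 (N + R ≡ B (mod 10), carry-in 1) — take it. So N=0.
Step 6. [col 2: N + R ≡ B (mod 10)] from column 2 (N=0, B=8, carry-in 1, digits 0,1,2,8,9 already taken and all letters distinct): R must equal 7 ⇒ R=7.
Step 7. [col 3: H + R ≡ W (mod 10)] column 3 reads H+R+carry(0)=W with R=7; with digits 0,1,2,7,8,9 already taken and all letters distinct, the only value for W is 3, so W=3.
Step 8. [col 3: H + R ≡ W (mod 10)] column 3: given R=7, W=3, carry-in 0, and digits 0,1,2,3,7,8,9 already taken and all letters distinct, H+R≡W (mod 10) forces H=6 ⇒ H=6.
Step 9. [col 5: P + M ≡ H (mod 10)] from column 5 (M=2, H=6, carry-in 0, digits 0,1,2,3,6,7,8,9 already taken and all letters distinct): P must equal 4. So P=4.

Answer: B=8, H=6, M=2, N=0, P=4, R=7, U=9, W=3, Z=1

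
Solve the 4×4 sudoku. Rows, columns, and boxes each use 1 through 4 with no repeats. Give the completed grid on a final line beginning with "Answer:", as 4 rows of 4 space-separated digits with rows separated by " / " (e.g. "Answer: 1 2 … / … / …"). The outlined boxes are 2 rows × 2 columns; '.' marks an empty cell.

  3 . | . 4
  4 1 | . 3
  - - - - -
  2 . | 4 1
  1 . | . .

Step 1. [r4c3∈{2,3}] in col 3, 3 fits only at r4c3 ⇒ r4c3=3.
Step 2. [r1c2∈{2}] r1c2's peers cover all but 2, so r1c2=2.
Step 3. [r4c4∈{2}] only 2 remains possible at r4c4. So r4c4=2.
Step 4. [r1c3∈{1}] nothing but 1 survives at r1c3 ⇒ r1c3=1.
Step 5. [r3c2∈{3}] r3c2 is down to just 3. So r3c2=3.
Step 6. [r4c2∈{4}] only 4 remains possible at r4c2. So r4c2=4.
Step 7. [r2c3∈{2}] r2c3 is down to just 2, so r2c3=2.

Answer: 3 2 1 4 / 4 1 2 3 / 2 3 4 1 / 1 4 3 2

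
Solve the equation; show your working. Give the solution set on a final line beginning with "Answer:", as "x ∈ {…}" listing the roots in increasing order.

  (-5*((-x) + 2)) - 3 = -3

Step 1. [(-5*((-x) + 2)) - 3 = -3] -3 is outermost — add 3 both sides ⇒ sub: -5*((-x) + 2) = 0.
Step 2. [-5*((-x) + 2) = 0] -5·(inner) — divide through by -5 ⇒ div: (-x) + 2 = 0.
Step 3. [(-x) + 2 = 0] the outer +2 inverts by subtracting 2 ⇒ sub: -x = -2.
Step 4. [-x = -2] flip signs both sides, so neg: x = 2.

Answer: x ∈ {2}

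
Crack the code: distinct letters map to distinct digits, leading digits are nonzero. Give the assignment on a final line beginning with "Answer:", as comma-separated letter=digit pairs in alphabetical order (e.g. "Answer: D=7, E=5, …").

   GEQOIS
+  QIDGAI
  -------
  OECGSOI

Step 1. [O] O is the leading digit of a 7-digit sum of two 6-digit numbers; the final carry is exactly 1, so O=1.
Step 2. [col 1: S + I ≡ I (mod 10)] in column 1 we have S+I≡I with carry-in 0; given nothing yet and digits 1 already taken and all letters distinct, that pins S to 0, so S=0.
Step 3. [col 1: S + I ≡ I (mod 10)] I=5 is one option consistent with column 1 (S + I ≡ I (mod 10), carry-in 0) — take it, so I=5.
Step 4. [col 2: I + A ≡ O (mod 10)] column 2 reads I+A+carry(0)=O with I=5, O=1; with digits 0,1,5 already taken and all letters distinct, the only value for A is 6, so A=6.
Step 5. [col 3: O + G ≡ S (mod 10)] in column 3 we have O+G≡S with carry-in 1; given O=1, S=0 and digits 0,1,5,6 already taken and all letters distinct, that pins G to 8. So G=8.
Step 6. [col 4: Q + D ≡ G (mod 10)] no forcing yet in column 4 (carry-in 1); D=3 is free and consistent — try it ⇒ D=3.
Step 7. [col 4: Q + D ≡ G (mod 10)] column 4: given D=3, G=8, carry-in 1, and digits 0,1,3,5,6,8 already taken and all letters distinct, Q+D≡G (mod 10) forces Q=4. So Q=4.
Step 8. [col 5: E + I ≡ C (mod 10)] column 5 (E + I ≡ C (mod 10), carry-in 0) doesn't pin E yet; pick E=2 and continue ⇒ E=2.
Step 9. [col 5: E + I ≡ C (mod 10)] in column 5 we have E+I≡C with carry-in 0; given E=2, I=5 and digits 0,1,2,3,4,5,6,8 already taken and all letters distinct, that pins C to 7, so C=7.

Answer: A=6, C=7, D=3, E=2, G=8, I=5, O=1, Q=4, S=0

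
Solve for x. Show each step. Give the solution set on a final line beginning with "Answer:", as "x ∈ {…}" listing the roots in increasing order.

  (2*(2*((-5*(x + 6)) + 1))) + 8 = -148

Step 1. [(2*(2*((-5*(x + 6)) + 1))) + 8 = -148] subtract 8: x sits inside (… + 8), so sub: 2*(2*((-5*(x + 6)) + 1)) = -156.
Step 2. [2*(2*((-5*(x + 6)) + 1)) = -156] leading coefficient 2: divide by 2. So div: 2*((-5*(x + 6)) + 1) = -78.
Step 3. [2*((-5*(x + 6)) + 1) = -78] LHS = 2·(…); ÷2 both sides ⇒ div: (-5*(x + 6)) + 1 = -39.
Step 4. [(-5*(x + 6)) + 1 = -39] +1 is outermost — subtract 1 both sides. So sub: -5*(x + 6) = -40.
Step 5. [-5*(x + 6) = -40] -5 out front; divide by -5. So div: x + 6 = 8.
Step 6. [x + 6 = 8] subtract 6: x sits inside (… + 6), so sub: x = 2.

Answer: x ∈ {2}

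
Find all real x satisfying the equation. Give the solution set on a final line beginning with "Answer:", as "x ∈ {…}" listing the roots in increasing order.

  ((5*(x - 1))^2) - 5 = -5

Step 1. [((5*(x - 1))^2) - 5 = -5] the outer -5 inverts by adding 5, so sub: (5*(x - 1))^2 = 0.
Step 2. [(5*(x - 1))^2 = 0] √ both sides: 0 ≥ 0 gives two branches, so sqrt: 5*(x - 1) = 0.
Step 3. [5*(x - 1) = 0] 5 out front; divide by 5 ⇒ div: x - 1 = 0.
Step 4. [x - 1 = 0] the outer -1 inverts by adding 1 ⇒ sub: x = 1.

Answer: x ∈ {1}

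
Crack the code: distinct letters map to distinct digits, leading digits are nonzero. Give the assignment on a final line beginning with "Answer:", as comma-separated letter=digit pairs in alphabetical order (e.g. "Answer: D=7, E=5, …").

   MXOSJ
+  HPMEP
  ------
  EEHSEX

Step 1. [col 1: J + P ≡ X (mod 10)] J=8 is one option consistent with column 1 (J + P ≡ X (mod 10), carry-in 0) — take it, so J=8.
Step 2. [col 1: J + P ≡ X (mod 10)] several values work for X in column 1 (J + P ≡ X (mod 10), carry-in 0); try X=2, so X=2.
Step 3. [col 1: J + P ≡ X (mod 10)] column 1 reads J+P+carry(0)=X with J=8, X=2; with digits 2,8 already taken and all letters distinct, the only value for P is 4 ⇒ P=4.
Step 4. [col 2: S + E ≡ E (mod 10)] column 2: given nothing yet, carry-in 1, and digits 2,4,8 already taken and all letters distinct, S+E≡E (mod 10) forces S=9. So S=9.
Step 5. [col 2: S + E ≡ E (mod 10)] E=1 is one option consistent with column 2 (S + E ≡ E (mod 10), carry-in 1) — take it. So E=1.
Step 6. [col 3: O + M ≡ S (mod 10)] O=3 is one option consistent with column 3 (O + M ≡ S (mod 10), carry-in 1) — take it. So O=3.
Step 7. [col 3: O + M ≡ S (mod 10)] in column 3 we have O+M≡S with carry-in 1; given O=3, S=9 and digits 1,2,3,4,8,9 already taken and all letters distinct, that pins M to 5. So M=5.
Step 8. [col 4: X + P ≡ H (mod 10)] column 4 reads X+P+carry(0)=H with X=2, P=4; with digits 1,2,3,4,5,8,9 already taken and all letters distinct, the only value for H is 6. So H=6.

Answer: E=1, H=6, J=8, M=5, O=3, P=4, S=9, X=2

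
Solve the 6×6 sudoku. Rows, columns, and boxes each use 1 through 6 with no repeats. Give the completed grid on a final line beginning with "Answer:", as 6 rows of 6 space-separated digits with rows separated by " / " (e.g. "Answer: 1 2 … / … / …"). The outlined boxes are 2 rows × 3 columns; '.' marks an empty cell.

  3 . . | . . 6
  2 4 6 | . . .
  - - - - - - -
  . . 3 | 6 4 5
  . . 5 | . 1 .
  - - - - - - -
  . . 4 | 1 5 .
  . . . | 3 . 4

Step 1. [r5c1∈{6}] r5c1 is down to just 6 ⇒ r5c1=6.
Step 2. [r6c3∈{1,2}] r6c3 is the only open cell in col 3 admitting 2 ⇒ r6c3=2.
Step 3. [r4c4∈{2}] r4c4's peers cover all but 2. So r4c4=2.
Step 4. [r1c2∈{1,5}] r1c2 is the only open cell in box 1 admitting 5, so r1c2=5.
Step 5. [r3c1∈{1}] r3c1 is down to just 1, so r3c1=1.
Step 6. [r2c5∈{3}] r2c5 is down to just 3, so r2c5=3.
Step 7. [r1c4∈{4}] nothing but 4 survives at r1c4 ⇒ r1c4=4.
Step 8. [r2c6∈{1}] r2c6 has the single candidate 1, so r2c6=1.
Step 9. [r1c3∈{1}] r1c3 has the single candidate 1. So r1c3=1.
Step 10. [r4c1∈{4}] r4c1 is down to just 4. So r4c1=4.
Step 11. [r1c5∈{2}] r1c5 is down to just 2 ⇒ r1c5=2.
Step 12. [r6c1∈{5}] r6c1 has the single candidate 5. So r6c1=5.
Step 13. [r4c6∈{3}] nothing but 3 survives at r4c6 ⇒ r4c6=3.
Step 14. [r3c2∈{2}] r3c2's peers cover all but 2 ⇒ r3c2=2.
Step 15. [r6c2∈{1}] r6c2's peers cover all but 1 ⇒ r6c2=1.
Step 16. [r5c2∈{3}] r5c2's peers cover all but 3. So r5c2=3.
Step 17. [r2c4∈{5}] r2c4 is down to just 5, so r2c4=5.
Step 18. [r6c5∈{6}] r6c5 has the single candidate 6. So r6c5=6.
Step 19. [r5c6∈{2}] r5c6 is down to just 2. So r5c6=2.
Step 20. [r4c2∈{6}] r4c2 is down to just 6. So r4c2=6.

Answer: 3 5 1 4 2 6 / 2 4 6 5 3 1 / 1 2 3 6 4 5 / 4 6 5 2 1 3 / 6 3 4 1 5 2 / 5 1 2 3 6 4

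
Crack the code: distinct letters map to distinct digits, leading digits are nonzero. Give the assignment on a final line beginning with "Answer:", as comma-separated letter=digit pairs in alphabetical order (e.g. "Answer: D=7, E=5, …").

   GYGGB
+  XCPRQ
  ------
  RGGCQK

Step 1. [col 1: B + Q ≡ K (mod 10)] K=0 is one option consistent with column 1 (B + Q ≡ K (mod 10), carry-in 0) — take it. So K=0.
Step 2. [col 1: B + Q ≡ K (mod 10)] no forcing yet in column 1 (carry-in 0); B=6 is free and consistent — try it, so B=6.
Step 3. [col 1: B + Q ≡ K (mod 10)] in column 1 we have B+Q≡K with carry-in 0; given B=6, K=0 and digits 0,6 already taken and all letters distinct, that pins Q to 4, so Q=4.
Step 4. [col 2: G + R ≡ Q (mod 10)] column 2 (G + R ≡ Q (mod 10), carry-in 1) doesn't pin R yet; pick R=1 and continue, so R=1.
Step 5. [col 2: G + R ≡ Q (mod 10)] in column 2 we have G+R≡Q with carry-in 1; given R=1, Q=4 and digits 0,1,4,6 already taken and all letters distinct, that pins G to 2. So G=2.
Step 6. [col 3: G + P ≡ C (mod 10)] C=5 is one option consistent with column 3 (G + P ≡ C (mod 10), carry-in 0) — take it ⇒ C=5.
Step 7. [col 3: G + P ≡ C (mod 10)] column 3: given G=2, C=5, carry-in 0, and digits 0,1,2,4,5,6 already taken and all letters distinct, G+P≡C (mod 10) forces P=3 ⇒ P=3.
Step 8. [col 4: Y + C ≡ G (mod 10)] column 4 reads Y+C+carry(0)=G with C=5, G=2; with digits 0,1,2,3,4,5,6 already taken and all letters distinct, the only value for Y is 7, so Y=7.
Step 9. [col 5: G + X ≡ G (mod 10)] from column 5 (G=2, carry-in 1, digits 0,1,2,3,4,5,6,7 already taken and all letters distinct): X must equal 9, so X=9.

Answer: B=6, C=5, G=2, K=0, P=3, Q=4, R=1, X=9, Y=7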